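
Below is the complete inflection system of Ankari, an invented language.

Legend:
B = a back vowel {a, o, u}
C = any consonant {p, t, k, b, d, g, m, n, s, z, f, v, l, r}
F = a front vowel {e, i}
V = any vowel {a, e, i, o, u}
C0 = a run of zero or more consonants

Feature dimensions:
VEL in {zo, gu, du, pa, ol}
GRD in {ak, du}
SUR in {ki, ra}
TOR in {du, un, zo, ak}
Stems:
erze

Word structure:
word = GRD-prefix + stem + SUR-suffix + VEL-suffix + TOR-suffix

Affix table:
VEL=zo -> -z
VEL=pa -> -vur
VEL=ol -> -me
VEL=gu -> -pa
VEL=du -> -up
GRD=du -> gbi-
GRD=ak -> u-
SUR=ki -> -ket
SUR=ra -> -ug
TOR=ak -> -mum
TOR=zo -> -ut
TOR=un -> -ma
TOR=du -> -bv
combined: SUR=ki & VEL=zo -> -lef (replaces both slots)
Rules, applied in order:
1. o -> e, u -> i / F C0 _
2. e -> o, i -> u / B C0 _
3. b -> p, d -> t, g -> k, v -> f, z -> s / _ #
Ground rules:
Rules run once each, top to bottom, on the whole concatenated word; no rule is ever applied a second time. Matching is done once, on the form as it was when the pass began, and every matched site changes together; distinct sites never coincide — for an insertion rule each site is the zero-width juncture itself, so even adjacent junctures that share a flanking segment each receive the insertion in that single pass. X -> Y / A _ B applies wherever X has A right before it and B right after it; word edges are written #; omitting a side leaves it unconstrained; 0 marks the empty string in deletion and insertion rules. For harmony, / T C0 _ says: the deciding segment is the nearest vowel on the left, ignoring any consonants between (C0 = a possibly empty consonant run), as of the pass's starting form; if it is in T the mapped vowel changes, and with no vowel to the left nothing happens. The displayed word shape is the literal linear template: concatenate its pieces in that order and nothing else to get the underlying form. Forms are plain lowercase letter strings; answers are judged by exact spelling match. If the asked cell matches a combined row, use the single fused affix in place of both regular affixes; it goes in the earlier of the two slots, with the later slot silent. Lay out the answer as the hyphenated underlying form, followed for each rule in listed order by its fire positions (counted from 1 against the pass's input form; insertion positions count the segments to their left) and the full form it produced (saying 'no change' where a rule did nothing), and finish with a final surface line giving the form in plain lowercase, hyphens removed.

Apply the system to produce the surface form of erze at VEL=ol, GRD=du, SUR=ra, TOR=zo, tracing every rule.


underlying: gbi-erze-ug-me-ut
1. o -> e, u -> i / F C0 _: fires at position(s) 8, 12: gbierzeigmeit
2. e -> o, i -> u / B C0 _: no change
3. b -> p, d -> t, g -> k, v -> f, z -> s / _ #: no change
surface: gbierzeigmeit


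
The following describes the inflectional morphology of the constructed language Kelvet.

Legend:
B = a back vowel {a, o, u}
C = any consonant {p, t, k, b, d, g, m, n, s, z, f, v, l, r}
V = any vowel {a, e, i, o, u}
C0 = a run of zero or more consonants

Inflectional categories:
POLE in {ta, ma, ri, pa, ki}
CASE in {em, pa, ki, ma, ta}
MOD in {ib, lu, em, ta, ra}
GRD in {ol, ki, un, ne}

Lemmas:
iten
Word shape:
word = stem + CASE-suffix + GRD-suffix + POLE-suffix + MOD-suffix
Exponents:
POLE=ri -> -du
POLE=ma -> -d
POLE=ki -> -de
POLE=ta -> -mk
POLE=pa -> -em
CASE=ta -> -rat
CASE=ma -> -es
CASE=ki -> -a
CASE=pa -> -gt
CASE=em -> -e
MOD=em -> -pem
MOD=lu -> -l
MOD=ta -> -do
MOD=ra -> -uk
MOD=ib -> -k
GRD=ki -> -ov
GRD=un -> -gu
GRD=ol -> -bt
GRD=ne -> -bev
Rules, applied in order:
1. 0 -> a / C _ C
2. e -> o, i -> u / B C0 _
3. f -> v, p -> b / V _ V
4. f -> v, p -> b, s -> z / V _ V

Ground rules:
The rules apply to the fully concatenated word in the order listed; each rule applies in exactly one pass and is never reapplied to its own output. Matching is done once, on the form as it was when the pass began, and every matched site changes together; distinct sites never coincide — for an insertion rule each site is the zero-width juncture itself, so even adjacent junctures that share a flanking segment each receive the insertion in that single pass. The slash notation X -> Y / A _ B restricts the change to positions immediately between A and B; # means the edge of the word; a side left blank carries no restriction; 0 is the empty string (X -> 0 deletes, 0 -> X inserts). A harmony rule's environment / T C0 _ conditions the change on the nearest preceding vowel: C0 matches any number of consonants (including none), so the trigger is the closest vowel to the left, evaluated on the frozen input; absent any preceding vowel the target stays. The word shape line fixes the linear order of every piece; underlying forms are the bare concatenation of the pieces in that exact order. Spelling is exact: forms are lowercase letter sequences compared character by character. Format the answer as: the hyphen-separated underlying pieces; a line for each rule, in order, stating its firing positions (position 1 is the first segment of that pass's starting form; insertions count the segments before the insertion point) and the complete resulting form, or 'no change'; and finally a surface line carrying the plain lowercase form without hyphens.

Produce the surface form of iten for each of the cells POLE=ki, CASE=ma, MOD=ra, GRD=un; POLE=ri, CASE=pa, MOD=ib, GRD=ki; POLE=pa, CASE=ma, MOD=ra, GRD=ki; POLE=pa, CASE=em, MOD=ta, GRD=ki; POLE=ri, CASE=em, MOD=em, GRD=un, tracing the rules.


cell POLE=ki, CASE=ma, MOD=ra, GRD=un:
underlying: iten-es-gu-de-uk
1. 0 -> a / C _ C: inserts after position(s) 6: itenesagudeuk
2. e -> o, i -> u / B C0 _: fires at position(s) 11: itenesagudouk
3. f -> v, p -> b / V _ V: no change
4. f -> v, p -> b, s -> z / V _ V: fires at position(s) 6: itenezagudouk
surface: itenezagudouk

cell POLE=ri, CASE=pa, MOD=ib, GRD=ki:
underlying: iten-gt-ov-du-k
1. 0 -> a / C _ C: inserts after position(s) 4, 5, 8: itenagatovaduk
2. e -> o, i -> u / B C0 _: no change
3. f -> v, p -> b / V _ V: no change
4. f -> v, p -> b, s -> z / V _ V: no change
surface: itenagatovaduk

cell POLE=pa, CASE=ma, MOD=ra, GRD=ki:
underlying: iten-es-ov-em-uk
1. 0 -> a / C _ C: no change
2. e -> o, i -> u / B C0 _: fires at position(s) 9: itenesovomuk
3. f -> v, p -> b / V _ V: no change
4. f -> v, p -> b, s -> z / V _ V: fires at position(s) 6: itenezovomuk
surface: itenezovomuk

cell POLE=pa, CASE=em, MOD=ta, GRD=ki:
underlying: iten-e-ov-em-do
1. 0 -> a / C _ C: inserts after position(s) 9: iteneovemado
2. e -> o, i -> u / B C0 _: fires at position(s) 8: iteneovomado
3. f -> v, p -> b / V _ V: no change
4. f -> v, p -> b, s -> z / V _ V: no change
surface: iteneovomado

cell POLE=ri, CASE=em, MOD=em, GRD=un:
underlying: iten-e-gu-du-pem
1. 0 -> a / C _ C: no change
2. e -> o, i -> u / B C0 _: fires at position(s) 11: itenegudupom
3. f -> v, p -> b / V _ V: fires at position(s) 10: itenegudubom
4. f -> v, p -> b, s -> z / V _ V: no change
surface: itenegudubom


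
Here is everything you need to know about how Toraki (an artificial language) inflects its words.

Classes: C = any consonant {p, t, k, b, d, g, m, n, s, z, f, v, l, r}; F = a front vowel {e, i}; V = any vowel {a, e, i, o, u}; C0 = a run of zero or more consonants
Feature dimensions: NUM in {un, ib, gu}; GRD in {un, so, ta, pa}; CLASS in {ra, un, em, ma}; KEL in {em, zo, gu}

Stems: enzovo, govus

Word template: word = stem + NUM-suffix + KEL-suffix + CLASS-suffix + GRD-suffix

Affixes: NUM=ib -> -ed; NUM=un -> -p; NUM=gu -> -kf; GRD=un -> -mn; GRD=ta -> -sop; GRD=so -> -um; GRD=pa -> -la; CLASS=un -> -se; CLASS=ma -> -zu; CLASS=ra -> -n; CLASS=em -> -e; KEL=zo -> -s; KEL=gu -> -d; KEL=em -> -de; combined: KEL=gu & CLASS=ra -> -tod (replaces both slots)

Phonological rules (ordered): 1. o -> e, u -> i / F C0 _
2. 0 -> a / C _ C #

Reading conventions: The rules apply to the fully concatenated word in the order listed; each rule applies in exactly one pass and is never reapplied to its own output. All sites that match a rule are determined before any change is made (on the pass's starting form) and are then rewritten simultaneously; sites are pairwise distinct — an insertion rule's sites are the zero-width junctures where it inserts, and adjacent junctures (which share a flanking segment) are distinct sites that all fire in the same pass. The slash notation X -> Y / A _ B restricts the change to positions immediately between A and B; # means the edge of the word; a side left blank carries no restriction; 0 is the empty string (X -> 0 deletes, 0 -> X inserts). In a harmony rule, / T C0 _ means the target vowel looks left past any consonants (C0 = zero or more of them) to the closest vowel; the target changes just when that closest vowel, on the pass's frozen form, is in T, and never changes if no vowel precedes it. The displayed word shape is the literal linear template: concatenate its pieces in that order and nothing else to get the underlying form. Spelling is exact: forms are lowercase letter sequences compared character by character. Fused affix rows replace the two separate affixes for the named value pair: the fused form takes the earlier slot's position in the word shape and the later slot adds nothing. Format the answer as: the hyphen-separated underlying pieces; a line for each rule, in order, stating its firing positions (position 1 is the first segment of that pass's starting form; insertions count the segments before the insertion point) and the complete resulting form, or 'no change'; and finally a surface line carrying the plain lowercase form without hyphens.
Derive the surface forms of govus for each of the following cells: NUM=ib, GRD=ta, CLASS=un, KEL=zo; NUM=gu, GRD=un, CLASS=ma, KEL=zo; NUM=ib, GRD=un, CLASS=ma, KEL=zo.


cell NUM=ib, GRD=ta, CLASS=un, KEL=zo:
underlying: govus-ed-s-se-sop
1. o -> e, u -> i / F C0 _: fires at position(s) 12: govusedssesep
2. 0 -> a / C _ C #: no change
surface: govusedssesep

cell NUM=gu, GRD=un, CLASS=ma, KEL=zo:
underlying: govus-kf-s-zu-mn
1. o -> e, u -> i / F C0 _: no change
2. 0 -> a / C _ C #: inserts after position(s) 11: govuskfszuman
surface: govuskfszuman

cell NUM=ib, GRD=un, CLASS=ma, KEL=zo:
underlying: govus-ed-s-zu-mn
1. o -> e, u -> i / F C0 _: fires at position(s) 10: govusedszimn
2. 0 -> a / C _ C #: inserts after position(s) 11: govusedsziman
surface: govusedsziman


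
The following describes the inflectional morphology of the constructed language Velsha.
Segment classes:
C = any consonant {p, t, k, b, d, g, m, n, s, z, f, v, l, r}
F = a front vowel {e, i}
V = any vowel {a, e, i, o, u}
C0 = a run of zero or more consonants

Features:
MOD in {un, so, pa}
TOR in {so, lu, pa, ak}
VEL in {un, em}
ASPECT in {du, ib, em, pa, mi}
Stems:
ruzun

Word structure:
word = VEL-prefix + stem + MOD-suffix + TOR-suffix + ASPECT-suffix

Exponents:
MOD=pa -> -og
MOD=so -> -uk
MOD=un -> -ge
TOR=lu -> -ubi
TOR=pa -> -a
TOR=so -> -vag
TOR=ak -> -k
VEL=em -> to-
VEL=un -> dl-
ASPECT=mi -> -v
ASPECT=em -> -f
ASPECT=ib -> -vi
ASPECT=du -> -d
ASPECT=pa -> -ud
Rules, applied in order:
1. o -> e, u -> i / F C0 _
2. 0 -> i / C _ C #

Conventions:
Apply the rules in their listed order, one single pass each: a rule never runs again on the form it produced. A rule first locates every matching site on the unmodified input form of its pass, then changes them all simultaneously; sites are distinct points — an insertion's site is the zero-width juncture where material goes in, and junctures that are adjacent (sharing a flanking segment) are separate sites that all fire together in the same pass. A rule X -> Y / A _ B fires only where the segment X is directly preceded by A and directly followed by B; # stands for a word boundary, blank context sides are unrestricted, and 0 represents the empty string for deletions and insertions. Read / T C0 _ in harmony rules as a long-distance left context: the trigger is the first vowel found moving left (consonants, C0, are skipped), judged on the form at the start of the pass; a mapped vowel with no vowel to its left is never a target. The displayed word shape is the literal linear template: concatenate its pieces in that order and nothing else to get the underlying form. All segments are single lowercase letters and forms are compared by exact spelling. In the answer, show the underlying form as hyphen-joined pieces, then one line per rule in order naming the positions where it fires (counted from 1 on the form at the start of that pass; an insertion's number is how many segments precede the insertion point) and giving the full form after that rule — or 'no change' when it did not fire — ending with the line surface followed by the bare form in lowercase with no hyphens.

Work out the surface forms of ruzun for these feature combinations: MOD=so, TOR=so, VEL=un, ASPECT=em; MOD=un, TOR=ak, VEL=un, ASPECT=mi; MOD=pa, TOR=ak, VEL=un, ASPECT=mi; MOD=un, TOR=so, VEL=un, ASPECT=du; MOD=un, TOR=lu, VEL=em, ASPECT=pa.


cell MOD=so, TOR=so, VEL=un, ASPECT=em:
underlying: dl-ruzun-uk-vag-f
1. o -> e, u -> i / F C0 _: no change
2. 0 -> i / C _ C #: inserts after position(s) 12: dlruzunukvagif
surface: dlruzunukvagif

cell MOD=un, TOR=ak, VEL=un, ASPECT=mi:
underlying: dl-ruzun-ge-k-v
1. o -> e, u -> i / F C0 _: no change
2. 0 -> i / C _ C #: inserts after position(s) 10: dlruzungekiv
surface: dlruzungekiv

cell MOD=pa, TOR=ak, VEL=un, ASPECT=mi:
underlying: dl-ruzun-og-k-v
1. o -> e, u -> i / F C0 _: no change
2. 0 -> i / C _ C #: inserts after position(s) 10: dlruzunogkiv
surface: dlruzunogkiv

cell MOD=un, TOR=so, VEL=un, ASPECT=du:
underlying: dl-ruzun-ge-vag-d
1. o -> e, u -> i / F C0 _: no change
2. 0 -> i / C _ C #: inserts after position(s) 12: dlruzungevagid
surface: dlruzungevagid

cell MOD=un, TOR=lu, VEL=em, ASPECT=pa:
underlying: to-ruzun-ge-ubi-ud
1. o -> e, u -> i / F C0 _: fires at position(s) 10, 13: toruzungeibiid
2. 0 -> i / C _ C #: no change
surface: toruzungeibiid


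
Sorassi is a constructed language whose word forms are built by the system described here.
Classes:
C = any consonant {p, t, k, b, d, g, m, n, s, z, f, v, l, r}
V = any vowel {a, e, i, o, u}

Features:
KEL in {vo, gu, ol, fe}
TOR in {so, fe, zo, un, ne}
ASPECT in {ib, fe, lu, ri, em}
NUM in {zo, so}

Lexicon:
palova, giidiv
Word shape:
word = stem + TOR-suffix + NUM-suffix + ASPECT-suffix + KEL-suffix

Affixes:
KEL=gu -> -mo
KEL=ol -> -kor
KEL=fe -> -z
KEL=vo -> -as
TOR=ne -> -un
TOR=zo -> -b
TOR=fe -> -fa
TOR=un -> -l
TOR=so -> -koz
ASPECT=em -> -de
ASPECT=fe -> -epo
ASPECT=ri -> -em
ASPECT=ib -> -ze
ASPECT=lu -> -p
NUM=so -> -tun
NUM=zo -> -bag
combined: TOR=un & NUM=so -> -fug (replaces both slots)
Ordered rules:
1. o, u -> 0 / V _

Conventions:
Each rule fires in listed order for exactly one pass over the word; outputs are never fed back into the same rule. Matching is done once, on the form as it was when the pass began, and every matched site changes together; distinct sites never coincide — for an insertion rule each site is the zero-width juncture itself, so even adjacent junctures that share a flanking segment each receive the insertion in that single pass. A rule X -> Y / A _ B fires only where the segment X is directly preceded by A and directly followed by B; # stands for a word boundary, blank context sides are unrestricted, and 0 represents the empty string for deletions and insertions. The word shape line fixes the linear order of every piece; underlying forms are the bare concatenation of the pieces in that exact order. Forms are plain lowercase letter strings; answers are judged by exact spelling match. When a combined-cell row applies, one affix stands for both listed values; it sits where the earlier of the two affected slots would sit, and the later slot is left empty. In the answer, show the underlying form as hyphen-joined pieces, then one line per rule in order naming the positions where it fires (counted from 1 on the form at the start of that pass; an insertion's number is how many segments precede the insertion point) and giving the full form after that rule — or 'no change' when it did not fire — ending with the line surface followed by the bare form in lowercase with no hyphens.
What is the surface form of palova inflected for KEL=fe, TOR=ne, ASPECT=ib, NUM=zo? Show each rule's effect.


underlying: palova-un-bag-ze-z
1. o, u -> 0 / V _: fires at position(s) 7: palovanbagzez
surface: palovanbagzez


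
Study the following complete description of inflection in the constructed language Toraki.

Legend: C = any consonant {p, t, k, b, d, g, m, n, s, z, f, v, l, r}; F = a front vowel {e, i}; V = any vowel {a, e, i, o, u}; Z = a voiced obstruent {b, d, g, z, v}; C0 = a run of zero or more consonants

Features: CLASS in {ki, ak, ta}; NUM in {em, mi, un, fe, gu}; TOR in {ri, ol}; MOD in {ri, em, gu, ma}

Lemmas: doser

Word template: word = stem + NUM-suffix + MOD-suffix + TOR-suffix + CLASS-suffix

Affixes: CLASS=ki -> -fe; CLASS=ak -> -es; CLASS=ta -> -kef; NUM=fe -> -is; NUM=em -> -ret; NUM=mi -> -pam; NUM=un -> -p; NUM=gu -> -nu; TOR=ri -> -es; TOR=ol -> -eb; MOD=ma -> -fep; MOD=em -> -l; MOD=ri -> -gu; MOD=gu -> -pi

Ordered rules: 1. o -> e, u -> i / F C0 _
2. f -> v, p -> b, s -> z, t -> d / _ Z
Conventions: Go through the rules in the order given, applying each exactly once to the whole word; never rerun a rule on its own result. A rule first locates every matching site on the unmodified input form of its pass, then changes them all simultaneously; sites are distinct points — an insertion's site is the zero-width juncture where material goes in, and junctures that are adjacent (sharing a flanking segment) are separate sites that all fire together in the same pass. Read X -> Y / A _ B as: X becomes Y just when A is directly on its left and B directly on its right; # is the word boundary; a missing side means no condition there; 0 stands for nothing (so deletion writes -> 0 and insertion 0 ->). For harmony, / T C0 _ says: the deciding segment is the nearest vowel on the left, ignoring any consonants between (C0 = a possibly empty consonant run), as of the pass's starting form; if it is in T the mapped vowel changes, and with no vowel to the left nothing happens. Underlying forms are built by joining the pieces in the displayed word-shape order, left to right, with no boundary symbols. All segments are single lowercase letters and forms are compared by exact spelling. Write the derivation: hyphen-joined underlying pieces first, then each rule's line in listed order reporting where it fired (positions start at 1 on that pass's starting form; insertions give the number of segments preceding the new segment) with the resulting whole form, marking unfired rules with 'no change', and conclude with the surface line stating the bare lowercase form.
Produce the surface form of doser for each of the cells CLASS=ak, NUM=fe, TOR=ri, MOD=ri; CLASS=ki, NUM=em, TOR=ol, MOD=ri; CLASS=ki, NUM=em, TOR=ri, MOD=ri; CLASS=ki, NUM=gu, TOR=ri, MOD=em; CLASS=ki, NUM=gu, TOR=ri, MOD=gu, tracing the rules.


cell CLASS=ak, NUM=fe, TOR=ri, MOD=ri:
underlying: doser-is-gu-es-es
1. o -> e, u -> i / F C0 _: fires at position(s) 9: doserisgieses
2. f -> v, p -> b, s -> z, t -> d / _ Z: fires at position(s) 7: doserizgieses
surface: doserizgieses

cell CLASS=ki, NUM=em, TOR=ol, MOD=ri:
underlying: doser-ret-gu-eb-fe
1. o -> e, u -> i / F C0 _: fires at position(s) 10: doserretgiebfe
2. f -> v, p -> b, s -> z, t -> d / _ Z: fires at position(s) 8: doserredgiebfe
surface: doserredgiebfe

cell CLASS=ki, NUM=em, TOR=ri, MOD=ri:
underlying: doser-ret-gu-es-fe
1. o -> e, u -> i / F C0 _: fires at position(s) 10: doserretgiesfe
2. f -> v, p -> b, s -> z, t -> d / _ Z: fires at position(s) 8: doserredgiesfe
surface: doserredgiesfe

cell CLASS=ki, NUM=gu, TOR=ri, MOD=em:
underlying: doser-nu-l-es-fe
1. o -> e, u -> i / F C0 _: fires at position(s) 7: dosernilesfe
2. f -> v, p -> b, s -> z, t -> d / _ Z: no change
surface: dosernilesfe

cell CLASS=ki, NUM=gu, TOR=ri, MOD=gu:
underlying: doser-nu-pi-es-fe
1. o -> e, u -> i / F C0 _: fires at position(s) 7: dosernipiesfe
2. f -> v, p -> b, s -> z, t -> d / _ Z: no change
surface: dosernipiesfe


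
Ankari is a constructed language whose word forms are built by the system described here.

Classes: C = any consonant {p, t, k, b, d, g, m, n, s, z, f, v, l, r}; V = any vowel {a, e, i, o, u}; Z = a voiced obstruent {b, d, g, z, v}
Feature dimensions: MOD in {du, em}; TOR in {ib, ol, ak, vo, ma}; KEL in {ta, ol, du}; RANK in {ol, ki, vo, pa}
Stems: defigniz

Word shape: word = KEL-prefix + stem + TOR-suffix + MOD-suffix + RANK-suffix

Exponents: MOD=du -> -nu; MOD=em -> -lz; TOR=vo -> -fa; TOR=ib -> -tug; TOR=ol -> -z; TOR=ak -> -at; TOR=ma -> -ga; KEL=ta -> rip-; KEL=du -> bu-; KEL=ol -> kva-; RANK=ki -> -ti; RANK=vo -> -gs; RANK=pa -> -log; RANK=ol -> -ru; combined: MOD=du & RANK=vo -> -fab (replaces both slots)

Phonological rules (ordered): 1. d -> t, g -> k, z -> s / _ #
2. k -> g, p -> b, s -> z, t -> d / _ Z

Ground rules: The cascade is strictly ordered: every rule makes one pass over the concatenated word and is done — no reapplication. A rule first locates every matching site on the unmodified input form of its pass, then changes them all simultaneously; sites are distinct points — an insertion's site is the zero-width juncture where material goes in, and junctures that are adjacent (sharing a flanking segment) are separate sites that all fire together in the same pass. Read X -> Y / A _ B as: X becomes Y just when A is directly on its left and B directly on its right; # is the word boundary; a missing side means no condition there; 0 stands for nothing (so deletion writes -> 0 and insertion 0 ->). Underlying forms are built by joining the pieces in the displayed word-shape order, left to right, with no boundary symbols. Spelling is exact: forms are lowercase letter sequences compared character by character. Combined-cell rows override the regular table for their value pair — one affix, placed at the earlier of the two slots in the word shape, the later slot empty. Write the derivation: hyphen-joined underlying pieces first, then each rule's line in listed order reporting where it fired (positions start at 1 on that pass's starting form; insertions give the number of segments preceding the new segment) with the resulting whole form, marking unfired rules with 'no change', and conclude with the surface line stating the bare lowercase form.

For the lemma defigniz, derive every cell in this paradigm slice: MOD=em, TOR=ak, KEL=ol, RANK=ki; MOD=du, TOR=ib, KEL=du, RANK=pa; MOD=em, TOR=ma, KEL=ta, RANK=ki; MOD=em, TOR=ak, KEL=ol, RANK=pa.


cell MOD=em, TOR=ak, KEL=ol, RANK=ki:
underlying: kva-defigniz-at-lz-ti
1. d -> t, g -> k, z -> s / _ #: no change
2. k -> g, p -> b, s -> z, t -> d / _ Z: fires at position(s) 1: gvadefignizatlzti
surface: gvadefignizatlzti

cell MOD=du, TOR=ib, KEL=du, RANK=pa:
underlying: bu-defigniz-tug-nu-log
1. d -> t, g -> k, z -> s / _ #: fires at position(s) 18: budefigniztugnulok
2. k -> g, p -> b, s -> z, t -> d / _ Z: no change
surface: budefigniztugnulok

cell MOD=em, TOR=ma, KEL=ta, RANK=ki:
underlying: rip-defigniz-ga-lz-ti
1. d -> t, g -> k, z -> s / _ #: no change
2. k -> g, p -> b, s -> z, t -> d / _ Z: fires at position(s) 3: ribdefignizgalzti
surface: ribdefignizgalzti

cell MOD=em, TOR=ak, KEL=ol, RANK=pa:
underlying: kva-defigniz-at-lz-log
1. d -> t, g -> k, z -> s / _ #: fires at position(s) 18: kvadefignizatlzlok
2. k -> g, p -> b, s -> z, t -> d / _ Z: fires at position(s) 1: gvadefignizatlzlok
surface: gvadefignizatlzlok


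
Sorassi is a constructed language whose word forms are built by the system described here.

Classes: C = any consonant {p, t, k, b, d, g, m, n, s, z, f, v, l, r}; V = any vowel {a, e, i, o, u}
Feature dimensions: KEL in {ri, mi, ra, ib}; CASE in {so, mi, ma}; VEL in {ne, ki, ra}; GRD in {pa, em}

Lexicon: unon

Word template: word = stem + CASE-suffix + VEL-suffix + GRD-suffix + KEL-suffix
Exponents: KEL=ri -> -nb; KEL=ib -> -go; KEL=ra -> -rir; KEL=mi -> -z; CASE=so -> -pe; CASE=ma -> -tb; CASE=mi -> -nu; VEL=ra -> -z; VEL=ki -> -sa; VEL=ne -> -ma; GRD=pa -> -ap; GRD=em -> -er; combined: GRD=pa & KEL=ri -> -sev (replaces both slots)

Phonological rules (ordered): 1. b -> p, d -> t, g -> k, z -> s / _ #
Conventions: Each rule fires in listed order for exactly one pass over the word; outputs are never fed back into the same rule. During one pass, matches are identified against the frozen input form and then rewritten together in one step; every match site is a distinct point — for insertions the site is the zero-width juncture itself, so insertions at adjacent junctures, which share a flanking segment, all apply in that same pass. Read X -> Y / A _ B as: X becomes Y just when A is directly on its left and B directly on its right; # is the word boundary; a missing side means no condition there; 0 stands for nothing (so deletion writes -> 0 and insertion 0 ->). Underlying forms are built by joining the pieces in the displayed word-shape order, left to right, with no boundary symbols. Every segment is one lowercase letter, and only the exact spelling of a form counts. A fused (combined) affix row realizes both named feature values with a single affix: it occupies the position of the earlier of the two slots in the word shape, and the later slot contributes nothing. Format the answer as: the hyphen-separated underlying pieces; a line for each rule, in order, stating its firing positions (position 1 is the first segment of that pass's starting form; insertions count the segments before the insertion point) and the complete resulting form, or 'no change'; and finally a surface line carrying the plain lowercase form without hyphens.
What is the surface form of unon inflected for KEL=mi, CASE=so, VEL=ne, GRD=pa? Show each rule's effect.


underlying: unon-pe-ma-ap-z
1. b -> p, d -> t, g -> k, z -> s / _ #: fires at position(s) 11: unonpemaaps
surface: unonpemaaps


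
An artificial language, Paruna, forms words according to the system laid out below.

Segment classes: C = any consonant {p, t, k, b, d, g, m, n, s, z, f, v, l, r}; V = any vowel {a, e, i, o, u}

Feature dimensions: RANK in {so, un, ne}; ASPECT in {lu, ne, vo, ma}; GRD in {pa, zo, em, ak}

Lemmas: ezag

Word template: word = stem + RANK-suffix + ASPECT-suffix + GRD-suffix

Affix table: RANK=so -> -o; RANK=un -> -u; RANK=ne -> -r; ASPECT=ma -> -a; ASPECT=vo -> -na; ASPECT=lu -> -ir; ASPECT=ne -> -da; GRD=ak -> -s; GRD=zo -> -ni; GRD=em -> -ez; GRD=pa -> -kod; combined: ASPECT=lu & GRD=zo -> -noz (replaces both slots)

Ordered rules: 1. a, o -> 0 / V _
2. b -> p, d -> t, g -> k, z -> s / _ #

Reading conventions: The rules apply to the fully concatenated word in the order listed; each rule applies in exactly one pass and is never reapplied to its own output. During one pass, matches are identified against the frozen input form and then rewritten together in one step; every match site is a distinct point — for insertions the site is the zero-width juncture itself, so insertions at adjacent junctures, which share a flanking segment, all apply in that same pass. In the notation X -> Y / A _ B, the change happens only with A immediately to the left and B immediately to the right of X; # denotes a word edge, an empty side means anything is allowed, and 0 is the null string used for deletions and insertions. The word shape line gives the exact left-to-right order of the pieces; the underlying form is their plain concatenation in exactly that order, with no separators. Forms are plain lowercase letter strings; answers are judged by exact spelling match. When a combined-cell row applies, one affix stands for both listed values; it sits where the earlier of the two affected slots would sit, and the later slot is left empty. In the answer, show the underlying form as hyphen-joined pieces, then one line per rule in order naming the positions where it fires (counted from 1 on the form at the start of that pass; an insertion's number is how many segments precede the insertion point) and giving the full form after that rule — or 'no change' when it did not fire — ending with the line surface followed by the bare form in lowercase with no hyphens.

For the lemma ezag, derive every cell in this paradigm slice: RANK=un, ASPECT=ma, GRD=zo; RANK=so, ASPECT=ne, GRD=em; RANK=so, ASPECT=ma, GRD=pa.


cell RANK=un, ASPECT=ma, GRD=zo:
underlying: ezag-u-a-ni
1. a, o -> 0 / V _: fires at position(s) 6: ezaguni
2. b -> p, d -> t, g -> k, z -> s / _ #: no change
surface: ezaguni

cell RANK=so, ASPECT=ne, GRD=em:
underlying: ezag-o-da-ez
1. a, o -> 0 / V _: no change
2. b -> p, d -> t, g -> k, z -> s / _ #: fires at position(s) 9: ezagodaes
surface: ezagodaes

cell RANK=so, ASPECT=ma, GRD=pa:
underlying: ezag-o-a-kod
1. a, o -> 0 / V _: fires at position(s) 6: ezagokod
2. b -> p, d -> t, g -> k, z -> s / _ #: fires at position(s) 8: ezagokot
surface: ezagokot


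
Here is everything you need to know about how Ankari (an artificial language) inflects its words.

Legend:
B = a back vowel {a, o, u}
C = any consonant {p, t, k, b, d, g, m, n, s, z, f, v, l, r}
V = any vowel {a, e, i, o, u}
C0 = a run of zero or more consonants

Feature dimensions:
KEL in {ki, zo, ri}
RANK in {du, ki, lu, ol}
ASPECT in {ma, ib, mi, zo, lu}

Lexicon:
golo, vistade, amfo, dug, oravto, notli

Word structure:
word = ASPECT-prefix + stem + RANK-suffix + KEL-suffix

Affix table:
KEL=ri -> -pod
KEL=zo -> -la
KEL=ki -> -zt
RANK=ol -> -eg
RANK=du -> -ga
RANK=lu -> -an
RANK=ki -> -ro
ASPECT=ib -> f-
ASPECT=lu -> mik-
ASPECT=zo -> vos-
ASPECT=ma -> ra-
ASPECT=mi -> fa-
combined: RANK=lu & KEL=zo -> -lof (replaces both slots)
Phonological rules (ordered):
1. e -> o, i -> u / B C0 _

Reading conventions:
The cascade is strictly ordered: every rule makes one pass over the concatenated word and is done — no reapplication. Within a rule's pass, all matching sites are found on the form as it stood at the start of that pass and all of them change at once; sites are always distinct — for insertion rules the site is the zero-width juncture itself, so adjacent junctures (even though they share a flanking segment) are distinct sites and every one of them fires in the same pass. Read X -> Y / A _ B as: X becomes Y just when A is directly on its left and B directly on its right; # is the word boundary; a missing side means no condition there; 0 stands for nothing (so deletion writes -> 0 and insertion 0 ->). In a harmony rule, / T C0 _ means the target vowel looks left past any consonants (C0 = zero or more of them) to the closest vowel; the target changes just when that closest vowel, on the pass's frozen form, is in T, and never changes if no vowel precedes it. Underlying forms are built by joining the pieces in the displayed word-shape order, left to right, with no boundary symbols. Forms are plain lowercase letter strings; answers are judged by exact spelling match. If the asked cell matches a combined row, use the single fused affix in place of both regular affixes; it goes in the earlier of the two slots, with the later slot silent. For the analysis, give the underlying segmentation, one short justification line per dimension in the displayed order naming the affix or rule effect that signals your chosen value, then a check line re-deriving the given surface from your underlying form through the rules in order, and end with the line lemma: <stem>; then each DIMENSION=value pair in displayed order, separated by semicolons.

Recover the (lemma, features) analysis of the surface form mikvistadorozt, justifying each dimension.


underlying: mik-vistade-ro-zt
KEL=ki - signalled by the affix -zt
RANK=ki - signalled by the affix -ro
ASPECT=lu - signalled by the affix mik-
check: mikvistaderozt -> mikvistadorozt
lemma: vistade; KEL=ki; RANK=ki; ASPECT=lu


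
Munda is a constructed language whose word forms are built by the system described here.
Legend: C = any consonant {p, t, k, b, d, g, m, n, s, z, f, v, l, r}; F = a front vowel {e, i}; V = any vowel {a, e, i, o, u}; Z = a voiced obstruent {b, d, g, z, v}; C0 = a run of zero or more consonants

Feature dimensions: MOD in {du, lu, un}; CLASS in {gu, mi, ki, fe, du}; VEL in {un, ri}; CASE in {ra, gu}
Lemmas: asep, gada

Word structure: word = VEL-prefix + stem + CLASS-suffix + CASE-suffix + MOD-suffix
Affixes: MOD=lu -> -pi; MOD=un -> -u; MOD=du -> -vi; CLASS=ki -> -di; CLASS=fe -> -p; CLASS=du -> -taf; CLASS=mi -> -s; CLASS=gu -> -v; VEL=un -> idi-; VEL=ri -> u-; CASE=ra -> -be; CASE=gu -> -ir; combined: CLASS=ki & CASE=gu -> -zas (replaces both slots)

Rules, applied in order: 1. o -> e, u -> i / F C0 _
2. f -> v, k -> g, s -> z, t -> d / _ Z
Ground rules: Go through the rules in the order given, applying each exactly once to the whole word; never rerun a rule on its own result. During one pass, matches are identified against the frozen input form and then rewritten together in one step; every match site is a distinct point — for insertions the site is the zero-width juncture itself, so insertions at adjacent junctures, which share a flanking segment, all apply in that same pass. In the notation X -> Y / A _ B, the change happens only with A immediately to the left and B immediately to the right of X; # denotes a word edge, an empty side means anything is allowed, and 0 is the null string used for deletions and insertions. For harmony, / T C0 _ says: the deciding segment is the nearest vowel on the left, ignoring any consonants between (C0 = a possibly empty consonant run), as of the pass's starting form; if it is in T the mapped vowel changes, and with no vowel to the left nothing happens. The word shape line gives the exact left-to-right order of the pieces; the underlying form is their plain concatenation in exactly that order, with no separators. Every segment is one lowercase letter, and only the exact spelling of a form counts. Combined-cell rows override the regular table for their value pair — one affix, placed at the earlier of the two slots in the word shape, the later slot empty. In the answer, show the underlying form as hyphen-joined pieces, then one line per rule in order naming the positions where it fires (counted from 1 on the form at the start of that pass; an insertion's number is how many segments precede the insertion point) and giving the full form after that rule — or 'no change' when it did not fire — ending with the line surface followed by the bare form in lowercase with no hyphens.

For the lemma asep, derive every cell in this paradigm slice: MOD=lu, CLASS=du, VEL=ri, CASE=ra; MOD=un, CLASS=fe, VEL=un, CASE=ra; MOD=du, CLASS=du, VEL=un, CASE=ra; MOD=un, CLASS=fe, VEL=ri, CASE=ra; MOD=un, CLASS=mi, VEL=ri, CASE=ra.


cell MOD=lu, CLASS=du, VEL=ri, CASE=ra:
underlying: u-asep-taf-be-pi
1. o -> e, u -> i / F C0 _: no change
2. f -> v, k -> g, s -> z, t -> d / _ Z: fires at position(s) 8: uaseptavbepi
surface: uaseptavbepi

cell MOD=un, CLASS=fe, VEL=un, CASE=ra:
underlying: idi-asep-p-be-u
1. o -> e, u -> i / F C0 _: fires at position(s) 11: idiaseppbei
2. f -> v, k -> g, s -> z, t -> d / _ Z: no change
surface: idiaseppbei

cell MOD=du, CLASS=du, VEL=un, CASE=ra:
underlying: idi-asep-taf-be-vi
1. o -> e, u -> i / F C0 _: no change
2. f -> v, k -> g, s -> z, t -> d / _ Z: fires at position(s) 10: idiaseptavbevi
surface: idiaseptavbevi

cell MOD=un, CLASS=fe, VEL=ri, CASE=ra:
underlying: u-asep-p-be-u
1. o -> e, u -> i / F C0 _: fires at position(s) 9: uaseppbei
2. f -> v, k -> g, s -> z, t -> d / _ Z: no change
surface: uaseppbei

cell MOD=un, CLASS=mi, VEL=ri, CASE=ra:
underlying: u-asep-s-be-u
1. o -> e, u -> i / F C0 _: fires at position(s) 9: uasepsbei
2. f -> v, k -> g, s -> z, t -> d / _ Z: fires at position(s) 6: uasepzbei
surface: uasepzbei


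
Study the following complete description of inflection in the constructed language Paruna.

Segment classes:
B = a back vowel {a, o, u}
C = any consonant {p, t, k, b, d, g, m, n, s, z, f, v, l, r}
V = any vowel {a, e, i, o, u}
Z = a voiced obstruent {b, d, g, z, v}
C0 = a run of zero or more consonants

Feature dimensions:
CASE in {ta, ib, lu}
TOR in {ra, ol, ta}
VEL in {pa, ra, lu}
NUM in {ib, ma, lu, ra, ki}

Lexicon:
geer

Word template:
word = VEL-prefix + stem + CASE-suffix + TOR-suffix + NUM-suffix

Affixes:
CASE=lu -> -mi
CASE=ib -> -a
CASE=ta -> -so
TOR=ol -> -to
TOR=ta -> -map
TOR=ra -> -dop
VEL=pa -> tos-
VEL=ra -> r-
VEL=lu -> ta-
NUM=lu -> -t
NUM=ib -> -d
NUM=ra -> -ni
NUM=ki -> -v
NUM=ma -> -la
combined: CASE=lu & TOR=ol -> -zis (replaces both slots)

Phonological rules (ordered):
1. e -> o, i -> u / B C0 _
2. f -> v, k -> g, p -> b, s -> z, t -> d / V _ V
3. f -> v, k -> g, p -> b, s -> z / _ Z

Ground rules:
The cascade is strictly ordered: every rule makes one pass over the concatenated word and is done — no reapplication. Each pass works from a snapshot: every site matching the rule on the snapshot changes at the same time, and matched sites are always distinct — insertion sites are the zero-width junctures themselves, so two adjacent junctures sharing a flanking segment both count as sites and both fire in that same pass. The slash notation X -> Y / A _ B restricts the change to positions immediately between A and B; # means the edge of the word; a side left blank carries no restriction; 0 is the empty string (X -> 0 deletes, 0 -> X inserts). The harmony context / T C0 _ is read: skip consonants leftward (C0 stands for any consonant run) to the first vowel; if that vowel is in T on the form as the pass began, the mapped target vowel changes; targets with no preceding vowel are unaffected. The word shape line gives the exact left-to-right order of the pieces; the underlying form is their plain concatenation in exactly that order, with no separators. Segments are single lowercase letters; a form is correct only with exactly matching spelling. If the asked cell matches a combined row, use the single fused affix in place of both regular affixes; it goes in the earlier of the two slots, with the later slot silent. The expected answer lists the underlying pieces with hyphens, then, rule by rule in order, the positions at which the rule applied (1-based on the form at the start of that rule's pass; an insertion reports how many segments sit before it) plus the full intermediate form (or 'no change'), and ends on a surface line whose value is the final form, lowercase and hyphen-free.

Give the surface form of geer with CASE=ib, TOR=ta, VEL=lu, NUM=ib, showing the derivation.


underlying: ta-geer-a-map-d
1. e -> o, i -> u / B C0 _: fires at position(s) 4: tagoeramapd
2. f -> v, k -> g, p -> b, s -> z, t -> d / V _ V: no change
3. f -> v, k -> g, p -> b, s -> z / _ Z: fires at position(s) 10: tagoeramabd
surface: tagoeramabd


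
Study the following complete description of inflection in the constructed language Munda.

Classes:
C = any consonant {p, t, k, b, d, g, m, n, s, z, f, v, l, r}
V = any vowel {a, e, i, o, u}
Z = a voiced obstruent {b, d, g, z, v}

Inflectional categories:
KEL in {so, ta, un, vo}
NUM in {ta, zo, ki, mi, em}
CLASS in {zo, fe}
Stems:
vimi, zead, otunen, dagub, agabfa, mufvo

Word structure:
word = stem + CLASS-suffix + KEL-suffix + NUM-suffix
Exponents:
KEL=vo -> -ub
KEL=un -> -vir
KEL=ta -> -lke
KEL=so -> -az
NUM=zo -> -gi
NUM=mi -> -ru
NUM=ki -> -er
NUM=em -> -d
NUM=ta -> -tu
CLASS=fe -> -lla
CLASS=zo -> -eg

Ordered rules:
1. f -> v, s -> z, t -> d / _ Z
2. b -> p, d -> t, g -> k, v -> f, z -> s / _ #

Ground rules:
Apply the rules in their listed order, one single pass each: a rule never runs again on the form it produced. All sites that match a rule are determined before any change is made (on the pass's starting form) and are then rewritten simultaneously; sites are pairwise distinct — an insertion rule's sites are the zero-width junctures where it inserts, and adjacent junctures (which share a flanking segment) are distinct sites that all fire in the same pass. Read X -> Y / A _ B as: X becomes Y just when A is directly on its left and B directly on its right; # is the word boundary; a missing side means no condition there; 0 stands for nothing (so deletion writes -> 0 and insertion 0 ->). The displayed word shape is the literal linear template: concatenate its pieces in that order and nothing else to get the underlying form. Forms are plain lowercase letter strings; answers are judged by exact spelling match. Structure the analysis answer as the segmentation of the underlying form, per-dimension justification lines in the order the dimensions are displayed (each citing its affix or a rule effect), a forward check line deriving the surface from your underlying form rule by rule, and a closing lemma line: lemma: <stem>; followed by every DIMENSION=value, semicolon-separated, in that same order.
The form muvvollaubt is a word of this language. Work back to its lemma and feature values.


underlying: mufvo-lla-ub-d
KEL=vo - signalled by the affix -ub
NUM=em - signalled by the affix -d
CLASS=fe - signalled by the affix -lla
check: mufvollaubd -> muvvollaubd -> muvvollaubt
lemma: mufvo; KEL=vo; NUM=em; CLASS=fe
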